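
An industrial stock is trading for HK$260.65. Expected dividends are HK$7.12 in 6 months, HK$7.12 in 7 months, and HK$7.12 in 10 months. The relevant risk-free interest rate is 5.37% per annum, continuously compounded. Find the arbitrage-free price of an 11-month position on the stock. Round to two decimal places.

PV(dividends) I = 7.12·e^(−0.0537·6/12) + 7.12·e^(−0.0537·7/12) + 7.12·e^(−0.0537·10/12)
I = 6.9314 + 6.9004 + 6.8084 = 20.6402
F = (S − I)·e^(rT) = (260.65 − 20.6402) · e^(0.0537·11/12)
= 240.0098 · e^0.049225 = 240.0098 × 1.050457 = HK$252.12

HK$252.12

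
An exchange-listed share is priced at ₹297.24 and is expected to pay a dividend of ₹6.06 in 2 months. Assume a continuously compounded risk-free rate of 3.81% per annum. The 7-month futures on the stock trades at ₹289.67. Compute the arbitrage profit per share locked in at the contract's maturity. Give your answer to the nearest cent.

₹8.09 per share

PV(dividends) I = 6.06·e^(−0.0381·2/12) = 6.0216
Fair futures F* = (S − I)·e^(rT) = (297.24 − 6.0216)·e^0.022225 = 291.2184 × 1.022474 = 297.7632
Market ₹289.67 < fair 297.7632: forward underpriced → reverse cash-and-carry (short the stock, invest proceeds at r, pay the dividends, go long the forward).
Profit at T = |F_mkt − F*| = |289.67 − 297.7632| = ₹8.09 per share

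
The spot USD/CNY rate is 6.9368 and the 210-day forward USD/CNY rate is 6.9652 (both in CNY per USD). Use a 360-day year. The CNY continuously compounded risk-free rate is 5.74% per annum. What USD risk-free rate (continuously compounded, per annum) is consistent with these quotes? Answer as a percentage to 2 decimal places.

5.04%

F = S·e^((r_CNY − r_USD)T) ⇒ r_USD = r_CNY − ln(F/S)/T
ln(6.9652/6.9368) = 0.004086; /(210/360) = 0.007005
r_USD = 0.0574 − 0.007005 = 0.050395
r_USD = 5.04%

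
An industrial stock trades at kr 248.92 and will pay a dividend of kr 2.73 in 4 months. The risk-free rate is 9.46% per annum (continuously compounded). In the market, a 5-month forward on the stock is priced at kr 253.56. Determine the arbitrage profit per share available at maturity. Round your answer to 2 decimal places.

PV(dividends) I = 2.73·e^(−0.0946·4/12) = 2.6453
Fair forward F* = (S − I)·e^(rT) = (248.92 − 2.6453)·e^0.039417 = 246.2747 × 1.040204 = 256.1759
Market kr 253.56 < fair 256.1759: forward underpriced → reverse cash-and-carry (short the stock, invest proceeds at r, pay the dividends, go long the forward).
Profit at T = |F_mkt − F*| = |253.56 − 256.1759| = kr 2.62 per share

kr 2.62 per share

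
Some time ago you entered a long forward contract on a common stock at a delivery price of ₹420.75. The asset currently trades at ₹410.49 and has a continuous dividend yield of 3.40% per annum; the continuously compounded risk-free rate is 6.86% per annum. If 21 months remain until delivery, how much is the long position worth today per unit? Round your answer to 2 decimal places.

₹13.63

Current fair forward for the remaining 21 months: F = S·e^((r − q)·T), (r − q) = 0.0686 − 0.0340 = 0.0346
F = 410.49 · e^(0.0346 × 21/12) = 410.49 × 1.062421 = 436.1132
Value of long forward = (F − K)·e^(−rT) = (436.1132 − 420.75) · e^(−0.0686·21/12)
= 15.3632 × 0.886876 = 13.63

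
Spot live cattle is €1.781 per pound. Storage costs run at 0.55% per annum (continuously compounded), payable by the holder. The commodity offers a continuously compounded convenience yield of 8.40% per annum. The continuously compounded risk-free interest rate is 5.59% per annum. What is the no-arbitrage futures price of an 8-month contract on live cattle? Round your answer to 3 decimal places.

€1.754 per pound

Net carry = r + u − y = 0.0559 + 0.0055 − 0.0840 = -0.0226
F = S·e^((r+u−y)T) = 1.781 · e^(-0.0226 × 8/12) = 1.781 · e^-0.015067
= 1.781 × 0.985046 = €1.754 per pound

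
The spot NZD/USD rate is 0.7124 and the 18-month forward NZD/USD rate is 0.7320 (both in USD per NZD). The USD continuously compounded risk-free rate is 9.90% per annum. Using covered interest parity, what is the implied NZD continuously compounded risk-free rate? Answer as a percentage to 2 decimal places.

F = S·e^((r_USD − r_NZD)T) ⇒ r_NZD = r_USD − ln(F/S)/T
ln(0.7320/0.7124) = 0.027141; /(18/12) = 0.018094
r_NZD = 0.0990 − 0.018094 = 0.080906
r_NZD = 8.09%

8.09%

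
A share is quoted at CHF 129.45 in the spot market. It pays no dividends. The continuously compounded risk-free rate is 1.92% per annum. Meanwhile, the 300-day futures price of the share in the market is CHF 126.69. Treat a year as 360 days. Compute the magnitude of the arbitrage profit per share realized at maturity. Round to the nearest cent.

CHF 4.85 per share

Fair futures: F* = S·e^(carry·T), with carry = r = 0.0192
F* = 129.45 · e^(0.0192 × 300/360) = 129.45 · e^0.016000 = 129.45 × 1.016129 = CHF 131.5379
Market CHF 126.69 < fair CHF 131.5379: forward underpriced → reverse cash-and-carry (short spot, go long the forward).
At maturity, profit = |F_mkt − F*| = |126.69 − 131.5379| = CHF 4.85 per share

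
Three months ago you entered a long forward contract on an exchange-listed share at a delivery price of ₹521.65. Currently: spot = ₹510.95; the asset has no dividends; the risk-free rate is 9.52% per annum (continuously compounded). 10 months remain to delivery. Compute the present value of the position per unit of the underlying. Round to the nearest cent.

Current fair forward for the remaining 10 months: F = S·e^(r·T), r = 0.0952
F = 510.95 · e^(0.0952 × 10/12) = 510.95 × 1.082565 = 553.1366
Value of long forward = (F − K)·e^(−rT) = (553.1366 − 521.65) · e^(−0.0952·10/12)
= 31.4866 × 0.923732 = 29.09

₹29.09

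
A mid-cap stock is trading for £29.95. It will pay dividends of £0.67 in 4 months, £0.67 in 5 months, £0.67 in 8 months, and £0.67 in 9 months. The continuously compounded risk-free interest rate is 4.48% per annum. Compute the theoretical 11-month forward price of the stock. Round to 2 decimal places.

£28.48

PV(dividends) I = 0.67·e^(−0.0448·4/12) + 0.67·e^(−0.0448·5/12) + 0.67·e^(−0.0448·8/12) + 0.67·e^(−0.0448·9/12)
I = 0.6601 + 0.6576 + 0.6503 + 0.6479 = 2.6159
F = (S − I)·e^(rT) = (29.95 − 2.6159) · e^(0.0448·11/12)
= 27.3341 · e^0.041067 = 27.3341 × 1.041922 = £28.48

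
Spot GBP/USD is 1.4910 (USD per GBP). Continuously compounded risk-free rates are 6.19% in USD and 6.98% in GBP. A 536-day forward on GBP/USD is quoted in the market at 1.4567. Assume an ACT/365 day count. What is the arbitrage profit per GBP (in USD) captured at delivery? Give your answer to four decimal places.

0.0171 per GBP (in USD)

Fair forward: F* = S·e^(carry·T), with carry = (r_USD − r_GBP) = 0.0619 − 0.0698 = -0.0079
F* = 1.4910 · e^(-0.0079 × 536/365) = 1.4910 · e^-0.011601 = 1.4910 × 0.988466 = 1.4738
Market 1.4567 < fair 1.4738: forward underpriced → reverse cash-and-carry (short spot, go long the forward).
At maturity, profit = |F_mkt − F*| = |1.4567 − 1.4738| = 0.0171 per GBP (in USD)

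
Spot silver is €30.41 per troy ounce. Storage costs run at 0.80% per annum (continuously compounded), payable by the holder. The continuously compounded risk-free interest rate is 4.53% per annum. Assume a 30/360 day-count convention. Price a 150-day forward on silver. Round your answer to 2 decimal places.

€31.09 per troy ounce

Net carry = r + u − y = 0.0453 + 0.0080 − 0.0000 = 0.0533
F = S·e^((r+u−y)T) = 30.41 · e^(0.0533 × 150/360) = 30.41 · e^0.022208
= 30.41 × 1.022456 = €31.09 per troy ounce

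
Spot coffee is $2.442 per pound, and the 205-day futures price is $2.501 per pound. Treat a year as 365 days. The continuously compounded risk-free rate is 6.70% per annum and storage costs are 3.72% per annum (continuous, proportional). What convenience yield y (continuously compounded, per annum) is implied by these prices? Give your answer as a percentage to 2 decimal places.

6.17%

F = S·e^((r+u−y)T) ⇒ (r+u−y) = ln(F/S)/T
ln(2.501/2.442) = 0.023873; /T ⇒ 0.042506
y = r + u − ln(F/S)/T = 0.0670 + 0.0372 − 0.042506 = 0.061694
y = 6.17%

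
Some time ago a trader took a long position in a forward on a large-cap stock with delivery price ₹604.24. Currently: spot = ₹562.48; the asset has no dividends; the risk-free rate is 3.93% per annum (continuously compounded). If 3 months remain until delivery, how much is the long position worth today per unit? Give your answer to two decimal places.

Current fair forward for the remaining 3 months: F = S·e^(r·T), r = 0.0393
F = 562.48 · e^(0.0393 × 3/12) = 562.48 × 1.009873 = 568.0334
Value of long forward = (F − K)·e^(−rT) = (568.0334 − 604.24) · e^(−0.0393·3/12)
= -36.2066 × 0.990223 = -35.85

-₹35.85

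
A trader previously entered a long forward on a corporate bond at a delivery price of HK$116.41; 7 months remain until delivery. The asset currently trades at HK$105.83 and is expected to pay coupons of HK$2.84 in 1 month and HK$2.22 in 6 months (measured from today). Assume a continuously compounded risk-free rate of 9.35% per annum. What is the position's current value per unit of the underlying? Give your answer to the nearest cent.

-HK$9.34

PV(remaining coupons) I = 2.84·e^(−0.0935·1/12) + 2.22·e^(−0.0935·6/12) = 4.9366
Current forward F = (S − I)·e^(rT) = (105.83 − 4.9366)·e^(0.0935·7/12) = 100.8934 × 1.056056 = 106.5491
Value (long) = (F − K)·e^(−rT) = (106.5491 − 116.41) × 0.946919 = -9.3375
Value = -HK$9.34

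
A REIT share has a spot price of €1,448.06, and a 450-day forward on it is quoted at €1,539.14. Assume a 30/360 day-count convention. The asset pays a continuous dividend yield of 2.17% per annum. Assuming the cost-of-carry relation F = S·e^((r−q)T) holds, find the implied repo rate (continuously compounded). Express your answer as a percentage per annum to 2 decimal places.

From F = S·e^((r−q)T): (r − q) = ln(F/S)/T
ln(1539.14/1448.06) = ln(1.062898) = 0.060999
(r − q) = 0.060999 / (450/360) = 0.048799
r = ln(F/S)/T + q = 0.048799 + 0.0217 = 0.070499
r = 7.05%

7.05%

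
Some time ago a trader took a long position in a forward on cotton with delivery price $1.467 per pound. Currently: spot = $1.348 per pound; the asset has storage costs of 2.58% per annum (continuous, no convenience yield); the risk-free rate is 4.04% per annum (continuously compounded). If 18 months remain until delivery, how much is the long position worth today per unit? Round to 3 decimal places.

$0.020 per pound

Current fair forward for the remaining 18 months: F = S·e^((r + u)·T), (r + u) = 0.0404 + 0.0258 = 0.0662
F = 1.348 · e^(0.0662 × 18/12) = 1.348 × 1.104398 = 1.4887
Value of long forward = (F − K)·e^(−rT) = (1.4887 − 1.467) · e^(−0.0404·18/12)
= 0.0217 × 0.941200 = 0.020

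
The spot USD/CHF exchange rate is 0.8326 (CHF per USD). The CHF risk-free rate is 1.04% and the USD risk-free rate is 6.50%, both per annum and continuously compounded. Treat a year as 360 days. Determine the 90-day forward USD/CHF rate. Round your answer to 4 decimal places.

F = S·e^((r_CHF − r_USD)T) = 0.8326 · e^((0.0104 − 0.0650) × 90/360)
= 0.8326 · e^-0.013650 = 0.8326 × 0.986443
F = 0.8213 CHF per USD

0.8213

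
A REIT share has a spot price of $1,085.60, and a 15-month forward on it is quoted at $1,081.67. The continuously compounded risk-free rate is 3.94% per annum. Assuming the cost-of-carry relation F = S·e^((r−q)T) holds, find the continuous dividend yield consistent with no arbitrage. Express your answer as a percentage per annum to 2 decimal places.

From F = S·e^((r−q)T): (r − q) = ln(F/S)/T
ln(1081.67/1085.60) = ln(0.996380) = -0.003627
(r − q) = -0.003627 / (15/12) = -0.002902
q = r − ln(F/S)/T = 0.0394 + 0.002902 = 0.042302
q = 4.23%

4.23%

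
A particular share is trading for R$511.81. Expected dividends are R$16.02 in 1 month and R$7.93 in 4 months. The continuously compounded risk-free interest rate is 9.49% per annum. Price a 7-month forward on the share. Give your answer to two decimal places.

PV(dividends) I = 16.02·e^(−0.0949·1/12) + 7.93·e^(−0.0949·4/12)
I = 15.8938 + 7.6831 = 23.5769
F = (S − I)·e^(rT) = (511.81 − 23.5769) · e^(0.0949·7/12)
= 488.2331 · e^0.055358 = 488.2331 × 1.056919 = R$516.02

R$516.02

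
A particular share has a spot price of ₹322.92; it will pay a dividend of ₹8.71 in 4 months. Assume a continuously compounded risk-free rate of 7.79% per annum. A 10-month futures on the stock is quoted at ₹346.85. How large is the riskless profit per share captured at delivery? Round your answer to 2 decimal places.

PV(dividends) I = 8.71·e^(−0.0779·4/12) = 8.4867
Fair futures F* = (S − I)·e^(rT) = (322.92 − 8.4867)·e^0.064917 = 314.4333 × 1.067070 = 335.5223
Market ₹346.85 > fair 335.5223: forward overpriced → cash-and-carry (borrow at r, buy the stock and collect the dividends, short the forward).
Profit at T = |F_mkt − F*| = |346.85 − 335.5223| = ₹11.33 per share

₹11.33 per share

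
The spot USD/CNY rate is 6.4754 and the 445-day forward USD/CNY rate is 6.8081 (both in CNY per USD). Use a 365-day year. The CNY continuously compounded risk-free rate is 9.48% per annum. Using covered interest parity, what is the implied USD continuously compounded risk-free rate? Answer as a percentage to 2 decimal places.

F = S·e^((r_CNY − r_USD)T) ⇒ r_USD = r_CNY − ln(F/S)/T
ln(6.8081/6.4754) = 0.050103; /(445/365) = 0.041096
r_USD = 0.0948 − 0.041096 = 0.053704
r_USD = 5.37%

5.37%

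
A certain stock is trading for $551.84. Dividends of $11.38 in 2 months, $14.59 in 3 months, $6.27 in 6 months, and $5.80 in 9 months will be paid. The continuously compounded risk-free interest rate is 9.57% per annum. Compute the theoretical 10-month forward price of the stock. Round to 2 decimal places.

$557.77

PV(dividends) I = 11.38·e^(−0.0957·2/12) + 14.59·e^(−0.0957·3/12) + 6.27·e^(−0.0957·6/12) + 5.80·e^(−0.0957·9/12)
I = 11.1999 + 14.2451 + 5.9770 + 5.3983 = 36.8203
F = (S − I)·e^(rT) = (551.84 − 36.8203) · e^(0.0957·10/12)
= 515.0197 · e^0.079750 = 515.0197 × 1.083016 = $557.77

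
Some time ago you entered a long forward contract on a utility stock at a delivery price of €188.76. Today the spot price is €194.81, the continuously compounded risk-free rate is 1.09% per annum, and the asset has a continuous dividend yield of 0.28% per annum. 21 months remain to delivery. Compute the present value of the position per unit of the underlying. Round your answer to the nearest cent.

Current fair forward for the remaining 21 months: F = S·e^((r − q)·T), (r − q) = 0.0109 − 0.0028 = 0.0081
F = 194.81 · e^(0.0081 × 21/12) = 194.81 × 1.014276 = 197.5911
Value of long forward = (F − K)·e^(−rT) = (197.5911 − 188.76) · e^(−0.0109·21/12)
= 8.8311 × 0.981106 = 8.66

€8.66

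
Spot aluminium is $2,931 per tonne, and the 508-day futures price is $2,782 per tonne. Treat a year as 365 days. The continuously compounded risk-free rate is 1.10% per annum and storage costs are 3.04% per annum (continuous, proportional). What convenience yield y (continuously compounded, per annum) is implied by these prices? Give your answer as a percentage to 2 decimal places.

7.89%

F = S·e^((r+u−y)T) ⇒ (r+u−y) = ln(F/S)/T
ln(2782/2931) = -0.052174; /T ⇒ -0.037487
y = r + u − ln(F/S)/T = 0.0110 + 0.0304 + 0.037487 = 0.078887
y = 7.89%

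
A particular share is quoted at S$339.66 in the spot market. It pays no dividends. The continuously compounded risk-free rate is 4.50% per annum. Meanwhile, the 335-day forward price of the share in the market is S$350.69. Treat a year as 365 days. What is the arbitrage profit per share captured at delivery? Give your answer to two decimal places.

S$3.29 per share

Fair forward: F* = S·e^(carry·T), with carry = r = 0.0450
F* = 339.66 · e^(0.0450 × 335/365) = 339.66 · e^0.041301 = 339.66 × 1.042166 = S$353.9821
Market S$350.69 < fair S$353.9821: forward underpriced → reverse cash-and-carry (short spot, go long the forward).
At maturity, profit = |F_mkt − F*| = |350.69 − 353.9821| = S$3.29 per share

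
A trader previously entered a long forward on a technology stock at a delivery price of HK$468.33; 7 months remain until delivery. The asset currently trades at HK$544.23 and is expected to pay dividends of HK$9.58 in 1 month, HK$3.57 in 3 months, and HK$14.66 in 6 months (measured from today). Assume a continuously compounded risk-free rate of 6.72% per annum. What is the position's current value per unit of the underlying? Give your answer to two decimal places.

HK$66.69

PV(remaining dividends) I = 9.58·e^(−0.0672·1/12) + 3.57·e^(−0.0672·3/12) + 14.66·e^(−0.0672·6/12) = 27.2126
Current forward F = (S − I)·e^(rT) = (544.23 − 27.2126)·e^(0.0672·7/12) = 517.0174 × 1.039978 = 537.6867
Value (long) = (F − K)·e^(−rT) = (537.6867 − 468.33) × 0.961558 = 66.6905
Value = HK$66.69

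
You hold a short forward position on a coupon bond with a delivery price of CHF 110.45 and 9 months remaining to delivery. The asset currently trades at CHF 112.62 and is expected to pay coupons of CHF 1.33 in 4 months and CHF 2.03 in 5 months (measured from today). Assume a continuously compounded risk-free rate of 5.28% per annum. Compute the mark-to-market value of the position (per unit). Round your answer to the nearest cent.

-CHF 3.17

PV(remaining coupons) I = 1.33·e^(−0.0528·4/12) + 2.03·e^(−0.0528·5/12) = 3.2926
Current forward F = (S − I)·e^(rT) = (112.62 − 3.2926)·e^(0.0528·9/12) = 109.3274 × 1.040395 = 113.7437
Value (long) = (F − K)·e^(−rT) = (113.7437 − 110.45) × 0.961174 = 3.1658
Short position value = −(long value) = -CHF 3.17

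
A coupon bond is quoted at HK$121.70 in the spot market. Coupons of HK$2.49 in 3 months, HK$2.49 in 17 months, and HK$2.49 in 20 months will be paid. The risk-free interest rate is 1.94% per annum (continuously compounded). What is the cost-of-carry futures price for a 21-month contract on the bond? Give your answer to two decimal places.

PV(coupons) I = 2.49·e^(−0.0194·3/12) + 2.49·e^(−0.0194·17/12) + 2.49·e^(−0.0194·20/12)
I = 2.4780 + 2.4225 + 2.4108 = 7.3113
F = (S − I)·e^(rT) = (121.70 − 7.3113) · e^(0.0194·21/12)
= 114.3887 · e^0.033950 = 114.3887 × 1.034533 = HK$118.34

HK$118.34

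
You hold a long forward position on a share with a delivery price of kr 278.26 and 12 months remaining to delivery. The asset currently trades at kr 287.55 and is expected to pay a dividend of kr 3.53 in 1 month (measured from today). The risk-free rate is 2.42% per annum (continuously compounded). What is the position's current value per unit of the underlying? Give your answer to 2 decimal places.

kr 12.42

PV(remaining dividends) I = 3.53·e^(−0.0242·1/12) = 3.5229
Current forward F = (S − I)·e^(rT) = (287.55 − 3.5229)·e^(0.0242·12/12) = 284.0271 × 1.024495 = 290.9843
Value (long) = (F − K)·e^(−rT) = (290.9843 − 278.26) × 0.976090 = 12.4201
Value = kr 12.42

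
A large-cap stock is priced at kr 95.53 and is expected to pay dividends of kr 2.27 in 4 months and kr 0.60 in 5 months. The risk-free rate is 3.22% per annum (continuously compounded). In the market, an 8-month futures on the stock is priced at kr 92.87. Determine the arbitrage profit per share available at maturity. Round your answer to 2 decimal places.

PV(dividends) I = 2.27·e^(−0.0322·4/12) + 0.60·e^(−0.0322·5/12) = 2.8378
Fair futures F* = (S − I)·e^(rT) = (95.53 − 2.8378)·e^0.021467 = 92.6922 × 1.021699 = 94.7035
Market kr 92.87 < fair 94.7035: forward underpriced → reverse cash-and-carry (short the stock, invest proceeds at r, pay the dividends, go long the forward).
Profit at T = |F_mkt − F*| = |92.87 − 94.7035| = kr 1.83 per share

kr 1.83 per share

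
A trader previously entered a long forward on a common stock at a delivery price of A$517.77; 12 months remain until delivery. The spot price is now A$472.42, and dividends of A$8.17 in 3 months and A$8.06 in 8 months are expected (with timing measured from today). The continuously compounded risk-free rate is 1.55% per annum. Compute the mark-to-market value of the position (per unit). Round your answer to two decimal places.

-A$53.50

PV(remaining dividends) I = 8.17·e^(−0.0155·3/12) + 8.06·e^(−0.0155·8/12) = 16.1155
Current forward F = (S − I)·e^(rT) = (472.42 − 16.1155)·e^(0.0155·12/12) = 456.3045 × 1.015621 = 463.4324
Value (long) = (F − K)·e^(−rT) = (463.4324 − 517.77) × 0.984620 = -53.5019
Value = -A$53.50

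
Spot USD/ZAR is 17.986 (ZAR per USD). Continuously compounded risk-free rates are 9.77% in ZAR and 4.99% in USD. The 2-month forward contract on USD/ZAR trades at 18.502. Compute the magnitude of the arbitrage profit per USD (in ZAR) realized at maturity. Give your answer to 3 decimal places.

0.372 per USD (in ZAR)

Fair forward: F* = S·e^(carry·T), with carry = (r_ZAR − r_USD) = 0.0977 − 0.0499 = 0.0478
F* = 17.986 · e^(0.0478 × 2/12) = 17.986 · e^0.007967 = 17.986 × 1.007999 = 18.1299
Market 18.502 > fair 18.1299: forward overpriced → cash-and-carry (buy spot, short the forward).
At maturity, profit = |F_mkt − F*| = |18.502 − 18.1299| = 0.372 per USD (in ZAR)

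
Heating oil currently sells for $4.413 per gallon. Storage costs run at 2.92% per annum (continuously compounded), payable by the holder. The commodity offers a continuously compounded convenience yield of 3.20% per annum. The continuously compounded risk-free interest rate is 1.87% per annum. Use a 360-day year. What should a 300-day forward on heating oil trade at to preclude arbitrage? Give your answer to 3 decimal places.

$4.472 per gallon

Net carry = r + u − y = 0.0187 + 0.0292 − 0.0320 = 0.0159
F = S·e^((r+u−y)T) = 4.413 · e^(0.0159 × 300/360) = 4.413 · e^0.013250
= 4.413 × 1.013338 = $4.472 per gallon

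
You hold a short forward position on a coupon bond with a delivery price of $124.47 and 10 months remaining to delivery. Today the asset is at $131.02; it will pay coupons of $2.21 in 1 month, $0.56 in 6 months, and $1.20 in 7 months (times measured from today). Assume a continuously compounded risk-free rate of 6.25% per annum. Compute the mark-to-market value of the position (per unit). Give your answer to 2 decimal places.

PV(remaining coupons) I = 2.21·e^(−0.0625·1/12) + 0.56·e^(−0.0625·6/12) + 1.20·e^(−0.0625·7/12) = 3.8983
Current forward F = (S − I)·e^(rT) = (131.02 − 3.8983)·e^(0.0625·10/12) = 127.1217 × 1.053464 = 133.9181
Value (long) = (F − K)·e^(−rT) = (133.9181 − 124.47) × 0.949250 = 8.9686
Short position value = −(long value) = -$8.97

-$8.97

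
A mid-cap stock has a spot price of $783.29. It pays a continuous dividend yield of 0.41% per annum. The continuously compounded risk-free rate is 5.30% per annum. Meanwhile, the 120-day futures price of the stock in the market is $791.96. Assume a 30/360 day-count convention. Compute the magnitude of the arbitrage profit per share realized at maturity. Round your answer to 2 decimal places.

$4.20 per share

Fair futures: F* = S·e^(carry·T), with carry = (r − q) = 0.0530 − 0.0041 = 0.0489
F* = 783.29 · e^(0.0489 × 120/360) = 783.29 · e^0.016300 = 783.29 × 1.016434 = $796.1626
Market $791.96 < fair $796.1626: forward underpriced → reverse cash-and-carry (short spot, go long the forward).
At maturity, profit = |F_mkt − F*| = |791.96 − 796.1626| = $4.20 per share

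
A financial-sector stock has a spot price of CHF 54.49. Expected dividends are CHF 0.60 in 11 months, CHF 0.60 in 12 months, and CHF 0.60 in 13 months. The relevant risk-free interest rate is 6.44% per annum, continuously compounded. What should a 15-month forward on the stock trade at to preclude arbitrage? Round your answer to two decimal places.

PV(dividends) I = 0.60·e^(−0.0644·11/12) + 0.60·e^(−0.0644·12/12) + 0.60·e^(−0.0644·13/12)
I = 0.5656 + 0.5626 + 0.5596 = 1.6878
F = (S − I)·e^(rT) = (54.49 − 1.6878) · e^(0.0644·15/12)
= 52.8022 · e^0.080500 = 52.8022 × 1.083829 = CHF 57.23

CHF 57.23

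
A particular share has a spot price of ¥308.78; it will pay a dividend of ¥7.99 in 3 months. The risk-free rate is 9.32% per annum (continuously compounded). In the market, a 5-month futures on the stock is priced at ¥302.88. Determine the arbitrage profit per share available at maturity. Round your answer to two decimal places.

PV(dividends) I = 7.99·e^(−0.0932·3/12) = 7.8060
Fair futures F* = (S − I)·e^(rT) = (308.78 − 7.8060)·e^0.038833 = 300.9740 × 1.039597 = 312.8917
Market ¥302.88 < fair 312.8917: forward underpriced → reverse cash-and-carry (short the stock, invest proceeds at r, pay the dividends, go long the forward).
Profit at T = |F_mkt − F*| = |302.88 − 312.8917| = ¥10.01 per share

¥10.01 per share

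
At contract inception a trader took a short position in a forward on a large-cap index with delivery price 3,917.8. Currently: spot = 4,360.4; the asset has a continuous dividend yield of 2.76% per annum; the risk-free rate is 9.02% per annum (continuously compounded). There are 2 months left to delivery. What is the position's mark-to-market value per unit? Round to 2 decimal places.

Current fair forward for the remaining 2 months: F = S·e^((r − q)·T), (r − q) = 0.0902 − 0.0276 = 0.0626
F = 4360.4 · e^(0.0626 × 2/12) = 4360.4 × 1.01048795 = 4406.1317
Value of long forward = (F − K)·e^(−rT) = (4406.1317 − 3917.8) · e^(−0.0902·2/12)
= 488.3317 × 0.98507910 = 481.05
Short position value = −(long value) = -481.05

-481.05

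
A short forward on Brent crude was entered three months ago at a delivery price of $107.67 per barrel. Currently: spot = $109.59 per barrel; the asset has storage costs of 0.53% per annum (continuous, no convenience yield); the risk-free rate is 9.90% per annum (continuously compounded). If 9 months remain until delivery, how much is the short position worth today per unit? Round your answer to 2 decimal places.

Current fair forward for the remaining 9 months: F = S·e^((r + u)·T), (r + u) = 0.0990 + 0.0053 = 0.1043
F = 109.59 · e^(0.1043 × 9/12) = 109.59 × 1.081366 = 118.5069
Value of long forward = (F − K)·e^(−rT) = (118.5069 − 107.67) · e^(−0.0990·9/12)
= 10.8369 × 0.928440 = 10.06
Short position value = −(long value) = -$10.06

-$10.06 per barrel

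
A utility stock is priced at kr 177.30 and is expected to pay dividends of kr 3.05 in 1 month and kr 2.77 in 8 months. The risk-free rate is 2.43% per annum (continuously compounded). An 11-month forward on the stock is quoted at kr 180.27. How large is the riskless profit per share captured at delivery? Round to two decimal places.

kr 4.88 per share

PV(dividends) I = 3.05·e^(−0.0243·1/12) + 2.77·e^(−0.0243·8/12) = 5.7693
Fair forward F* = (S − I)·e^(rT) = (177.30 − 5.7693)·e^0.022275 = 171.5307 × 1.022525 = 175.3944
Market kr 180.27 > fair 175.3944: forward overpriced → cash-and-carry (borrow at r, buy the stock and collect the dividends, short the forward).
Profit at T = |F_mkt − F*| = |180.27 − 175.3944| = kr 4.88 per share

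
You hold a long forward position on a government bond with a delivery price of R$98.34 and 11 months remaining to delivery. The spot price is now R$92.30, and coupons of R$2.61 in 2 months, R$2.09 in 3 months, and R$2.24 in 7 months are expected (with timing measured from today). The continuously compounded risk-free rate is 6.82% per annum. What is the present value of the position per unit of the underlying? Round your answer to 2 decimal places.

PV(remaining coupons) I = 2.61·e^(−0.0682·2/12) + 2.09·e^(−0.0682·3/12) + 2.24·e^(−0.0682·7/12) = 6.7878
Current forward F = (S − I)·e^(rT) = (92.30 − 6.7878)·e^(0.0682·11/12) = 85.5122 × 1.064512 = 91.0288
Value (long) = (F − K)·e^(−rT) = (91.0288 − 98.34) × 0.939397 = -6.8681
Value = -R$6.87

-R$6.87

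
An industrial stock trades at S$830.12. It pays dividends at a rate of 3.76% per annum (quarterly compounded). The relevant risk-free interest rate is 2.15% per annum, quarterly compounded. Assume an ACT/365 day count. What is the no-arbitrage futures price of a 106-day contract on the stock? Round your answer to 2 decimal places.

F = S · (1+r/4)^(4T) / (1+q/4)^(4T)
= 830.12 × 1.006247 / 1.010928 = 830.12 × 0.995370
F = S$826.28

S$826.28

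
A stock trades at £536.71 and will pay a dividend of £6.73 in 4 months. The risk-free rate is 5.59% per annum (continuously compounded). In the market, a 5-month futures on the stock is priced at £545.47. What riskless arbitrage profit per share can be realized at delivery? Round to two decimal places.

£2.87 per share

PV(dividends) I = 6.73·e^(−0.0559·4/12) = 6.6058
Fair futures F* = (S − I)·e^(rT) = (536.71 − 6.6058)·e^0.023292 = 530.1042 × 1.023565 = 542.5961
Market £545.47 > fair 542.5961: forward overpriced → cash-and-carry (borrow at r, buy the stock and collect the dividends, short the forward).
Profit at T = |F_mkt − F*| = |545.47 − 542.5961| = £2.87 per share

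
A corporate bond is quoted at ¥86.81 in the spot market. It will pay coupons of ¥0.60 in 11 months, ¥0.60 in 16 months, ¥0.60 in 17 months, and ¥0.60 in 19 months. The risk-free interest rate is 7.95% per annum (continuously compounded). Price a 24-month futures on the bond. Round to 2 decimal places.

PV(coupons) I = 0.60·e^(−0.0795·11/12) + 0.60·e^(−0.0795·16/12) + 0.60·e^(−0.0795·17/12) + 0.60·e^(−0.0795·19/12)
I = 0.5578 + 0.5397 + 0.5361 + 0.5290 = 2.1626
F = (S − I)·e^(rT) = (86.81 − 2.1626) · e^(0.0795·24/12)
= 84.6474 · e^0.159000 = 84.6474 × 1.172338 = ¥99.24

¥99.24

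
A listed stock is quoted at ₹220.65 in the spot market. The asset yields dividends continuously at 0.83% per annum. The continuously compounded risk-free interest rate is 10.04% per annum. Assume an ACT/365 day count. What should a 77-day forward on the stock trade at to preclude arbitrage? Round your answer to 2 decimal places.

F = S·e^((r − q)T) = 220.65 · e^((0.1004 − 0.0083) × 77/365)
= 220.65 · e^0.019429 = 220.65 × 1.019619
F = ₹224.98

₹224.98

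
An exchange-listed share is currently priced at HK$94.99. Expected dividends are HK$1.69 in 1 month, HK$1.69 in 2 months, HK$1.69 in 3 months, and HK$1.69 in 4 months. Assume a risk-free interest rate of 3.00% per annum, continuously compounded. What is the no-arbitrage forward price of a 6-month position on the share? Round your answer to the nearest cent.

HK$89.61

PV(dividends) I = 1.69·e^(−0.0300·1/12) + 1.69·e^(−0.0300·2/12) + 1.69·e^(−0.0300·3/12) + 1.69·e^(−0.0300·4/12)
I = 1.6858 + 1.6816 + 1.6774 + 1.6732 = 6.7180
F = (S − I)·e^(rT) = (94.99 − 6.7180) · e^(0.0300·6/12)
= 88.2720 · e^0.015000 = 88.2720 × 1.015113 = HK$89.61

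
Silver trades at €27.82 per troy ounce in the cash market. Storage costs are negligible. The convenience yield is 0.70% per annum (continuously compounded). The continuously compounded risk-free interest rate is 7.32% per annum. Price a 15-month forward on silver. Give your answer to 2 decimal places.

Net carry = r + u − y = 0.0732 + 0.0000 − 0.0070 = 0.0662
F = S·e^((r+u−y)T) = 27.82 · e^(0.0662 × 15/12) = 27.82 · e^0.082750
= 27.82 × 1.086270 = €30.22 per troy ounce

€30.22 per troy ounce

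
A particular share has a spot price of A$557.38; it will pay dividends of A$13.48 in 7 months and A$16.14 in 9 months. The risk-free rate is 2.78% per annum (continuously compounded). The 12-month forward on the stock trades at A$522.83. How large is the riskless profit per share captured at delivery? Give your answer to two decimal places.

A$20.37 per share

PV(dividends) I = 13.48·e^(−0.0278·7/12) + 16.14·e^(−0.0278·9/12) = 29.0701
Fair forward F* = (S − I)·e^(rT) = (557.38 − 29.0701)·e^0.027800 = 528.3099 × 1.028190 = 543.2030
Market A$522.83 < fair 543.2030: forward underpriced → reverse cash-and-carry (short the stock, invest proceeds at r, pay the dividends, go long the forward).
Profit at T = |F_mkt − F*| = |522.83 − 543.2030| = A$20.37 per share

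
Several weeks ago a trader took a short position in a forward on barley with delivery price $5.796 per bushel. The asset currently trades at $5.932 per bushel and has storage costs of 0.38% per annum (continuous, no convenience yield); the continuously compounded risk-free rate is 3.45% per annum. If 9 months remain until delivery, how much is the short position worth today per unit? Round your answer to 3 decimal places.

-$0.301 per bushel

Current fair forward for the remaining 9 months: F = S·e^((r + u)·T), (r + u) = 0.0345 + 0.0038 = 0.0383
F = 5.932 · e^(0.0383 × 9/12) = 5.932 × 1.029142 = 6.1049
Value of long forward = (F − K)·e^(−rT) = (6.1049 − 5.796) · e^(−0.0345·9/12)
= 0.3089 × 0.974457 = 0.301
Short position value = −(long value) = -$0.301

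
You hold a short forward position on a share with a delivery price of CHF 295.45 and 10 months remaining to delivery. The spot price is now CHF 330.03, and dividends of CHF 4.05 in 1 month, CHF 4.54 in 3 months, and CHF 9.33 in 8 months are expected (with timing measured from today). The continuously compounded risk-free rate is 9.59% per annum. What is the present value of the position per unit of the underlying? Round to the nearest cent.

-CHF 40.07

PV(remaining dividends) I = 4.05·e^(−0.0959·1/12) + 4.54·e^(−0.0959·3/12) + 9.33·e^(−0.0959·8/12) = 17.2024
Current forward F = (S − I)·e^(rT) = (330.03 − 17.2024)·e^(0.0959·10/12) = 312.8276 × 1.083197 = 338.8539
Value (long) = (F − K)·e^(−rT) = (338.8539 − 295.45) × 0.923193 = 40.0702
Short position value = −(long value) = -CHF 40.07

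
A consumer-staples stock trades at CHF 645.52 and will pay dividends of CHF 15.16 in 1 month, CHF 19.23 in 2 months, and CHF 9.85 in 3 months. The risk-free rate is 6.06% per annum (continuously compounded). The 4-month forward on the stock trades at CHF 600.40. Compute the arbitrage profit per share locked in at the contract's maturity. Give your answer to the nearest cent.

PV(dividends) I = 15.16·e^(−0.0606·1/12) + 19.23·e^(−0.0606·2/12) + 9.85·e^(−0.0606·3/12) = 43.8223
Fair forward F* = (S − I)·e^(rT) = (645.52 − 43.8223)·e^0.020200 = 601.6977 × 1.020405 = 613.9753
Market CHF 600.40 < fair 613.9753: forward underpriced → reverse cash-and-carry (short the stock, invest proceeds at r, pay the dividends, go long the forward).
Profit at T = |F_mkt − F*| = |600.40 − 613.9753| = CHF 13.58 per share

CHF 13.58 per share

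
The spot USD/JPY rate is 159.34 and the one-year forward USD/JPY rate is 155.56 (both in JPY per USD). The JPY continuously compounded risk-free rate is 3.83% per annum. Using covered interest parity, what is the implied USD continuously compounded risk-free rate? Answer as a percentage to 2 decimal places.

6.23%

F = S·e^((r_JPY − r_USD)T) ⇒ r_USD = r_JPY − ln(F/S)/T
ln(155.56/159.34) = -0.024009; /(12/12) = -0.024009
r_USD = 0.0383 + 0.024009 = 0.062309
r_USD = 6.23%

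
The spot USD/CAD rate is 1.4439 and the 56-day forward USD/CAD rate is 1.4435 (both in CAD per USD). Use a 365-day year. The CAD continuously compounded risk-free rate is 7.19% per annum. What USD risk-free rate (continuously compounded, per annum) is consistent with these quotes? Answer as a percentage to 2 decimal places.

F = S·e^((r_CAD − r_USD)T) ⇒ r_USD = r_CAD − ln(F/S)/T
ln(1.4435/1.4439) = -0.000277; /(56/365) = -0.001805
r_USD = 0.0719 + 0.001805 = 0.073705
r_USD = 7.37%

7.37%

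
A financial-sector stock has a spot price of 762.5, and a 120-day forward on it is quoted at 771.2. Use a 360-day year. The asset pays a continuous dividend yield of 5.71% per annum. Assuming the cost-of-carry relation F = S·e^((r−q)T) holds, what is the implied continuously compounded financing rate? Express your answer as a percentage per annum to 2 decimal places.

From F = S·e^((r−q)T): (r − q) = ln(F/S)/T
ln(771.2/762.5) = ln(1.011410) = 0.011345
(r − q) = 0.011345 / (120/360) = 0.034035
r = ln(F/S)/T + q = 0.034035 + 0.0571 = 0.091135
r = 9.11%

9.11%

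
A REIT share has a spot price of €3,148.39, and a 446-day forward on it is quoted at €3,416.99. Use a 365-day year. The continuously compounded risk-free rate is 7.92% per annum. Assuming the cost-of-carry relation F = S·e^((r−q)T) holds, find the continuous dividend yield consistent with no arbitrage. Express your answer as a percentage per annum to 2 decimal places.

1.22%

From F = S·e^((r−q)T): (r − q) = ln(F/S)/T
ln(3416.99/3148.39) = ln(1.085313) = 0.081868
(r − q) = 0.081868 / (446/365) = 0.067000
q = r − ln(F/S)/T = 0.0792 − 0.067000 = 0.012200
q = 1.22%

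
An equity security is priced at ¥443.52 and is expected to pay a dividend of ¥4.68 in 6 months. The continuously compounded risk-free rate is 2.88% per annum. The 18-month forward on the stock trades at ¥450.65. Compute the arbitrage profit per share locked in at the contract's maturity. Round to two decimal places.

PV(dividends) I = 4.68·e^(−0.0288·6/12) = 4.6131
Fair forward F* = (S − I)·e^(rT) = (443.52 − 4.6131)·e^0.043200 = 438.9069 × 1.044147 = 458.2833
Market ¥450.65 < fair 458.2833: forward underpriced → reverse cash-and-carry (short the stock, invest proceeds at r, pay the dividends, go long the forward).
Profit at T = |F_mkt − F*| = |450.65 − 458.2833| = ¥7.63 per share

¥7.63 per share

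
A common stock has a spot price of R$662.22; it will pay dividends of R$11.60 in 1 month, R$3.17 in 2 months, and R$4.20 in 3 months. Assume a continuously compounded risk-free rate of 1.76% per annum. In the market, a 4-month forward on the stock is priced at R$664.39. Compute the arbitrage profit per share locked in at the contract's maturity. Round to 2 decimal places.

R$17.31 per share

PV(dividends) I = 11.60·e^(−0.0176·1/12) + 3.17·e^(−0.0176·2/12) + 4.20·e^(−0.0176·3/12) = 18.9253
Fair forward F* = (S − I)·e^(rT) = (662.22 − 18.9253)·e^0.005867 = 643.2947 × 1.005884 = 647.0798
Market R$664.39 > fair 647.0798: forward overpriced → cash-and-carry (borrow at r, buy the stock and collect the dividends, short the forward).
Profit at T = |F_mkt − F*| = |664.39 − 647.0798| = R$17.31 per share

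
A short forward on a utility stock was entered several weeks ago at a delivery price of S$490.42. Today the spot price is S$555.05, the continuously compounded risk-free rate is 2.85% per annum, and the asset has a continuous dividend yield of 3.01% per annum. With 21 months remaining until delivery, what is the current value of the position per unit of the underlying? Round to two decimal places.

-S$60.01

Current fair forward for the remaining 21 months: F = S·e^((r − q)·T), (r − q) = 0.0285 − 0.0301 = -0.0016
F = 555.05 · e^(-0.0016 × 21/12) = 555.05 × 0.997204 = 553.4981
Value of long forward = (F − K)·e^(−rT) = (553.4981 − 490.42) · e^(−0.0285·21/12)
= 63.0781 × 0.951348 = 60.01
Short position value = −(long value) = -S$60.01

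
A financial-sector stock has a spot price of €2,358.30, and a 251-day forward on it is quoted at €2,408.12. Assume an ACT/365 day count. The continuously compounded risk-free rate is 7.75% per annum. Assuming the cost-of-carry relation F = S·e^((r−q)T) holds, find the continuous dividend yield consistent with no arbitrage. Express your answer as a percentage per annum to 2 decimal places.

4.71%

From F = S·e^((r−q)T): (r − q) = ln(F/S)/T
ln(2408.12/2358.30) = ln(1.021125) = 0.020905
(r − q) = 0.020905 / (251/365) = 0.030400
q = r − ln(F/S)/T = 0.0775 − 0.030400 = 0.047100
q = 4.71%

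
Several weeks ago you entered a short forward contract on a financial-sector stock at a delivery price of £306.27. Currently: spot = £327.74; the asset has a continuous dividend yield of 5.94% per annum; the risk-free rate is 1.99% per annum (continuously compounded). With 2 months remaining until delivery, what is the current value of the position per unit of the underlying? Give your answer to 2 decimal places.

Current fair forward for the remaining 2 months: F = S·e^((r − q)·T), (r − q) = 0.0199 − 0.0594 = -0.0395
F = 327.74 · e^(-0.0395 × 2/12) = 327.74 × 0.993438 = 325.5894
Value of long forward = (F − K)·e^(−rT) = (325.5894 − 306.27) · e^(−0.0199·2/12)
= 19.3194 × 0.996689 = 19.26
Short position value = −(long value) = -£19.26

-£19.26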